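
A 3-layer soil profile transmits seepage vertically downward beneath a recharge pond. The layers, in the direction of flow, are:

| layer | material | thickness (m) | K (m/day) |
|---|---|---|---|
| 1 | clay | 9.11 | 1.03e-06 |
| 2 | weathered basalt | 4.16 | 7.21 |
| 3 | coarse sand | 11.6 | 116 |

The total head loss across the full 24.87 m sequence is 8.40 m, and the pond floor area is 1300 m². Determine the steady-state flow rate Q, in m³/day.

Flow is perpendicular to layering, so the layers act in series and the equivalent K is the thickness-weighted harmonic mean.
Total thickness L = 9.11 + 4.16 + 11.6 = 24.87 m.
Σ(b_i/K_i) = 9.11/1.03e-06 + 4.16/7.21 + 11.6/116 = 8.845e+06 d.
K_eq = L / Σ(b_i/K_i) = 24.87 / 8.845e+06 = 2.812e-06 m/day.
Q = K_eq · A · (Δh/L) = 2.812e-06 × 1300 × (8.40/24.87) = 0.001235 m³/day.

0.00123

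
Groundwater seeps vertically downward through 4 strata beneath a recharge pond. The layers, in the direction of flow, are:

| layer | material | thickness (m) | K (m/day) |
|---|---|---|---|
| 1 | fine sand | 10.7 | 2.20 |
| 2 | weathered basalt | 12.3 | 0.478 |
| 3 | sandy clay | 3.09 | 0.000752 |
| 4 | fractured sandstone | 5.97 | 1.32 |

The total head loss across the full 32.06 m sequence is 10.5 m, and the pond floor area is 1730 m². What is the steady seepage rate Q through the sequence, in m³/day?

4.38

Flow is perpendicular to layering, so the layers act in series and the equivalent K is the thickness-weighted harmonic mean.
Total thickness L = 10.7 + 12.3 + 3.09 + 5.97 = 32.06 m.
Σ(b_i/K_i) = 10.7/2.20 + 12.3/0.478 + 3.09/0.000752 + 5.97/1.32 = 4144 d.
K_eq = L / Σ(b_i/K_i) = 32.06 / 4144 = 0.007736 m/day.
Q = K_eq · A · (Δh/L) = 0.007736 × 1730 × (10.5/32.06) = 4.383 m³/day.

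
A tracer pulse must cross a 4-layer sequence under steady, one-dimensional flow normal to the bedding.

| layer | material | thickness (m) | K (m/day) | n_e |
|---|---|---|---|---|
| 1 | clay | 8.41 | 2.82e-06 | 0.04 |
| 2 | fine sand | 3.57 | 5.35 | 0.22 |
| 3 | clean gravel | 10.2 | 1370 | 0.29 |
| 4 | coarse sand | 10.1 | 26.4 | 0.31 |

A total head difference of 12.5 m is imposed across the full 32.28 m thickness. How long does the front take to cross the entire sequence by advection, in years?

With flow normal to the layers, continuity requires the same specific discharge q through every layer.
Σ(b_i/K_i) = 8.41/2.82e-06 + 3.57/5.35 + 10.2/1370 + 10.1/26.4 = 2.982e+06 d.
q = Δh / Σ(b_i/K_i) = 12.5 / 2.982e+06 = 4.191e-06 m/day.
In each layer the seepage velocity is v_i = q/n_i, so the layer transit time is t_i = b_i·n_i / q:
  layer 1 (clay): t_1 = 8.41 × 0.04 / 4.191e-06 = 80259 d
  layer 2 (fine sand): t_2 = 3.57 × 0.22 / 4.191e-06 = 1.874e+05 d
  layer 3 (clean gravel): t_3 = 10.2 × 0.29 / 4.191e-06 = 7.057e+05 d
  layer 4 (coarse sand): t_4 = 10.1 × 0.31 / 4.191e-06 = 7.470e+05 d
Total t = Σ t_i = 1.720e+06 days = 4710 years.

4710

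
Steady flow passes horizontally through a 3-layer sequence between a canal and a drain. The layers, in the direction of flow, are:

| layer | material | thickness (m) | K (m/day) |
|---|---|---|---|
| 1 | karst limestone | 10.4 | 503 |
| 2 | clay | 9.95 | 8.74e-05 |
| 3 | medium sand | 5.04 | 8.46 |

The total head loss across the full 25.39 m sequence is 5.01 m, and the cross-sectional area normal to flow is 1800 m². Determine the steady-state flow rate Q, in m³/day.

Flow is perpendicular to layering, so the layers act in series and the equivalent K is the thickness-weighted harmonic mean.
Total thickness L = 10.4 + 9.95 + 5.04 = 25.39 m.
Σ(b_i/K_i) = 10.4/503 + 9.95/8.74e-05 + 5.04/8.46 = 1.138e+05 d.
K_eq = L / Σ(b_i/K_i) = 25.39 / 1.138e+05 = 0.0002230 m/day.
Q = K_eq · A · (Δh/L) = 0.0002230 × 1800 × (5.01/25.39) = 0.07921 m³/day.

0.0792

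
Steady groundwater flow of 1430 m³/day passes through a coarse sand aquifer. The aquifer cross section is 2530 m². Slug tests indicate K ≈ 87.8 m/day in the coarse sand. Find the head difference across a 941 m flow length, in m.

6.06

From Q = K·A·i, i = Q / (K·A) = 1430 / (87.80 × 2530) = 0.006438.
Head loss Δh = i · L = 0.006438 × 941 = 6.058 m.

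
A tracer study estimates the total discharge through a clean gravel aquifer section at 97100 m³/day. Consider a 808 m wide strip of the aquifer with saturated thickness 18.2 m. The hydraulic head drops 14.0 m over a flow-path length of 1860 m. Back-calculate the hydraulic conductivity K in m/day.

877

Cross-sectional area A = 808 × 18.2 = 14706 m².
Hydraulic gradient i = Δh / L = 14.0 / 1860 = 0.007527.
From Q = K·A·i, K = Q / (A·i) = 97100 / (14706 × 0.007527) = 877.2 m/day.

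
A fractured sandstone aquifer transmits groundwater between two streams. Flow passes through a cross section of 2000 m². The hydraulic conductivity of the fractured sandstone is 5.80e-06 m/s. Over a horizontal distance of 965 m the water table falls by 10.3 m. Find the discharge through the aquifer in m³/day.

Convert K: 5.80e-06 m/s × 86400 = 0.5011 m/day.
Hydraulic gradient i = Δh / L = 10.3 / 965 = 0.01067.
Darcy's law: Q = K · A · i = 0.5011 × 2000 × 0.01067 = 10.70 m³/day.

10.7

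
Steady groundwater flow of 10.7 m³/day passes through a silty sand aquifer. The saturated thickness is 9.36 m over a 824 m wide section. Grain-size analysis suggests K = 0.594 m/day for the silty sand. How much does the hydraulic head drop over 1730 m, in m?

Cross-sectional area A = 824 × 9.36 = 7713 m².
From Q = K·A·i, i = Q / (K·A) = 10.7 / (0.5940 × 7713) = 0.002336.
Head loss Δh = i · L = 0.002336 × 1730 = 4.041 m.

4.04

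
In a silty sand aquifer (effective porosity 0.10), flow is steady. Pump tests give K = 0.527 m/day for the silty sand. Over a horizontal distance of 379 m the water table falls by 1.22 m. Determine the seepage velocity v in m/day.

Hydraulic gradient i = Δh / L = 1.22 / 379 = 0.003219.
Darcy flux q = K · i = 0.5270 × 0.003219 = 0.001696 m/day.
Seepage velocity v = q / n_e = 0.001696 / 0.10 = 0.01696 m/day.

0.0170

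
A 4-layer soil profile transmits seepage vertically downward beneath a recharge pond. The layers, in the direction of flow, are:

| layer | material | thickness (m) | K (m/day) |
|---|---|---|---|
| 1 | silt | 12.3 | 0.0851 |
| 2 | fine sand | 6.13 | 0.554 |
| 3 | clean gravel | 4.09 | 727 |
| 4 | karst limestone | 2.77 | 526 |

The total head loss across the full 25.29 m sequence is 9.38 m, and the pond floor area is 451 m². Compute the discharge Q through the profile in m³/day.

Flow is perpendicular to layering, so the layers act in series and the equivalent K is the thickness-weighted harmonic mean.
Total thickness L = 12.3 + 6.13 + 4.09 + 2.77 = 25.29 m.
Σ(b_i/K_i) = 12.3/0.0851 + 6.13/0.554 + 4.09/727 + 2.77/526 = 155.6 d.
K_eq = L / Σ(b_i/K_i) = 25.29 / 155.6 = 0.1625 m/day.
Q = K_eq · A · (Δh/L) = 0.1625 × 451 × (9.38/25.29) = 27.19 m³/day.

27.2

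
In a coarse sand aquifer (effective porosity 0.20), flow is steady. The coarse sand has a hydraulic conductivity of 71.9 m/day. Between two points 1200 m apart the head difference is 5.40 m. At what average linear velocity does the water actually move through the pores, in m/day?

Hydraulic gradient i = Δh / L = 5.40 / 1200 = 0.004500.
Darcy flux q = K · i = 71.90 × 0.004500 = 0.3236 m/day.
Seepage velocity v = q / n_e = 0.3236 / 0.20 = 1.618 m/day.

1.62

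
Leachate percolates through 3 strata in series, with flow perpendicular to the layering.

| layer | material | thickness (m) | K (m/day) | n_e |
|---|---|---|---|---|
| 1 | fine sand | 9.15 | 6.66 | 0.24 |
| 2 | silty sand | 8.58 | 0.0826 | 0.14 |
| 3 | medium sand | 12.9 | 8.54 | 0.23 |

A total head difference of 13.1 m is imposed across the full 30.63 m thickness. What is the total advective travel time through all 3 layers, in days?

With flow normal to the layers, continuity requires the same specific discharge q through every layer.
Σ(b_i/K_i) = 9.15/6.66 + 8.58/0.0826 + 12.9/8.54 = 106.8 d.
q = Δh / Σ(b_i/K_i) = 13.1 / 106.8 = 0.1227 m/day.
In each layer the seepage velocity is v_i = q/n_i, so the layer transit time is t_i = b_i·n_i / q:
  layer 1 (fine sand): t_1 = 9.15 × 0.24 / 0.1227 = 17.90 d
  layer 2 (silty sand): t_2 = 8.58 × 0.14 / 0.1227 = 9.789 d
  layer 3 (medium sand): t_3 = 12.9 × 0.23 / 0.1227 = 24.18 d
Total t = Σ t_i = 51.87 days.

51.9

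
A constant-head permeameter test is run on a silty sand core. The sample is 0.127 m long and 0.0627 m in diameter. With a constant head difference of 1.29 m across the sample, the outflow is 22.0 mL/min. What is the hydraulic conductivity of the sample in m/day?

1.01

Cross-sectional area A = π·(d/2)² = π × (0.0627/2)² = 0.003088 m².
Convert discharge: 22.0 mL/min = 3.667e-07 m³/s.
Darcy's law rearranged: K = Q·L / (A·Δh) = 3.667e-07 × 0.127 / (0.003088 × 1.29) = 1.169e-05 m/s = 1.010 m/day.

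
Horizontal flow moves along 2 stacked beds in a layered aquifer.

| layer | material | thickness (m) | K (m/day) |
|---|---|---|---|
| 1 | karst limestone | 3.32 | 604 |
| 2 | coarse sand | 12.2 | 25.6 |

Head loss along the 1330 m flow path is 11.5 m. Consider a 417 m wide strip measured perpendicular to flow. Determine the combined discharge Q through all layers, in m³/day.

Flow is parallel to layering, so each bed carries its own Darcy discharge and the transmissivities add.
Σ(K_i·b_i) = 604×3.32 + 25.6×12.2 = 2318 m²/day.
Hydraulic gradient i = Δh / L = 11.5 / 1330 = 0.008647.
Q = Σ(K_i·b_i) · W · i = 2318 × 417 × 0.008647 = 8356 m³/day.

8360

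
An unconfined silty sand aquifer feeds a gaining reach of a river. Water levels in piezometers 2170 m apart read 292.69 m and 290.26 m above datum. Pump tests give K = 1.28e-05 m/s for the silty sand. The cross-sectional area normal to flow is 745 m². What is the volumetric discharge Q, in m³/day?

Convert K: 1.28e-05 m/s × 86400 = 1.106 m/day.
Hydraulic gradient i = (292.69 − 290.26) / 2170 = 2.43 / 2170 = 0.001120.
Darcy's law: Q = K · A · i = 1.106 × 745.0 × 0.001120 = 0.9226 m³/day.

0.923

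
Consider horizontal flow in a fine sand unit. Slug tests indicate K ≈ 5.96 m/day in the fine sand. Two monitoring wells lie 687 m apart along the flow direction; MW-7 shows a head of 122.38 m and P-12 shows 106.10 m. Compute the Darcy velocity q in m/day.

0.141

Hydraulic gradient i = (122.38 − 106.10) / 687 = 16.28 / 687 = 0.02370.
Specific discharge q = K · i = 5.960 × 0.02370 = 0.1412 m/day.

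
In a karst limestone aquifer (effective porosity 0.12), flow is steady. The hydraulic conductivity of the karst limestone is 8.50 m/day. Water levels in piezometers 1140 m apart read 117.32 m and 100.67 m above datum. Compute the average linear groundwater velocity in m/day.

1.03

Hydraulic gradient i = (117.32 − 100.67) / 1140 = 16.65 / 1140 = 0.01461.
Darcy flux q = K · i = 8.500 × 0.01461 = 0.1241 m/day.
Seepage velocity v = q / n_e = 0.1241 / 0.12 = 1.035 m/day.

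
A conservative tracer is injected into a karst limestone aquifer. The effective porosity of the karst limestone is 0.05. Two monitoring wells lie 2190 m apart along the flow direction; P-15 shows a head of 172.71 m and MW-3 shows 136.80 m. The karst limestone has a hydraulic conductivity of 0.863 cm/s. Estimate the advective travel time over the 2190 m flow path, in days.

8.96

Convert K: 0.863 cm/s × 864 = 745.6 m/day.
Hydraulic gradient i = (172.71 − 136.80) / 2190 = 35.91 / 2190 = 0.01640.
Darcy flux q = K · i = 745.6 × 0.01640 = 12.23 m/day.
Seepage velocity v = q / n_e = 12.23 / 0.05 = 244.5 m/day.
Travel time t = L / v = 2190 / 244.5 = 8.956 days.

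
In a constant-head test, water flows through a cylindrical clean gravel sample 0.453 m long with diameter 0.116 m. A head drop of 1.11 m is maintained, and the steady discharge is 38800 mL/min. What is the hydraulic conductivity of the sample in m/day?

Cross-sectional area A = π·(d/2)² = π × (0.116/2)² = 0.01057 m².
Convert discharge: 38800 mL/min = 0.0006467 m³/s.
Darcy's law rearranged: K = Q·L / (A·Δh) = 0.0006467 × 0.453 / (0.01057 × 1.11) = 0.02497 m/s = 2158 m/day.

2160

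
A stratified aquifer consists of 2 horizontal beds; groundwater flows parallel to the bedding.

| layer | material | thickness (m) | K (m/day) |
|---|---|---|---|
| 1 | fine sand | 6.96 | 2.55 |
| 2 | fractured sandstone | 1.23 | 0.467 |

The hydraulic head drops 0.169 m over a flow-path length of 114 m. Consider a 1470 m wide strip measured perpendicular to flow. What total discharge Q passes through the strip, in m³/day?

Flow is parallel to layering, so each bed carries its own Darcy discharge and the transmissivities add.
Σ(K_i·b_i) = 2.55×6.96 + 0.467×1.23 = 18.32 m²/day.
Hydraulic gradient i = Δh / L = 0.169 / 114 = 0.001482.
Q = Σ(K_i·b_i) · W · i = 18.32 × 1470 × 0.001482 = 39.93 m³/day.

39.9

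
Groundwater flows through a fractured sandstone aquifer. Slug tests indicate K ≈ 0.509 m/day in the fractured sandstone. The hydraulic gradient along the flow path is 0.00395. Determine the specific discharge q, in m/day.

0.00201

Hydraulic gradient i = 0.00395.
Specific discharge q = K · i = 0.5090 × 0.003950 = 0.002011 m/day.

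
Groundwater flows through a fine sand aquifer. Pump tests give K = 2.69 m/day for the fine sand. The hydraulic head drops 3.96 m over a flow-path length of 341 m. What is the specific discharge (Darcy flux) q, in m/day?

0.0312

Hydraulic gradient i = Δh / L = 3.96 / 341 = 0.01161.
Specific discharge q = K · i = 2.690 × 0.01161 = 0.03124 m/day.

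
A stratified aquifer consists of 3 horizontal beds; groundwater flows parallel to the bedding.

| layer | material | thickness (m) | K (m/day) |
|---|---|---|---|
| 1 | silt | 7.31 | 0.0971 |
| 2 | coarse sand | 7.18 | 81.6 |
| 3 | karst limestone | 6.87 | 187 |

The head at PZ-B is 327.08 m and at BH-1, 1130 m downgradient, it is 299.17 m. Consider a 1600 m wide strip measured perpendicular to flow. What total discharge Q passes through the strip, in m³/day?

74000

Flow is parallel to layering, so each bed carries its own Darcy discharge and the transmissivities add.
Σ(K_i·b_i) = 0.0971×7.31 + 81.6×7.18 + 187×6.87 = 1871 m²/day.
Hydraulic gradient i = (327.08 − 299.17) / 1130 = 27.91 / 1130 = 0.02470.
Q = Σ(K_i·b_i) · W · i = 1871 × 1600 × 0.02470 = 73951 m³/day.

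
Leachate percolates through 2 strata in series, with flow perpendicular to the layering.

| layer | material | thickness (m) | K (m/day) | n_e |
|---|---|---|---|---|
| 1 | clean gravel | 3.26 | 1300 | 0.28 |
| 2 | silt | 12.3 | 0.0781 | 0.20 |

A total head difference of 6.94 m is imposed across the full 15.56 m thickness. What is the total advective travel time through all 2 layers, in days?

76.5

With flow normal to the layers, continuity requires the same specific discharge q through every layer.
Σ(b_i/K_i) = 3.26/1300 + 12.3/0.0781 = 157.5 d.
q = Δh / Σ(b_i/K_i) = 6.94 / 157.5 = 0.04407 m/day.
In each layer the seepage velocity is v_i = q/n_i, so the layer transit time is t_i = b_i·n_i / q:
  layer 1 (clean gravel): t_1 = 3.26 × 0.28 / 0.04407 = 20.71 d
  layer 2 (silt): t_2 = 12.3 × 0.20 / 0.04407 = 55.83 d
Total t = Σ t_i = 76.54 days.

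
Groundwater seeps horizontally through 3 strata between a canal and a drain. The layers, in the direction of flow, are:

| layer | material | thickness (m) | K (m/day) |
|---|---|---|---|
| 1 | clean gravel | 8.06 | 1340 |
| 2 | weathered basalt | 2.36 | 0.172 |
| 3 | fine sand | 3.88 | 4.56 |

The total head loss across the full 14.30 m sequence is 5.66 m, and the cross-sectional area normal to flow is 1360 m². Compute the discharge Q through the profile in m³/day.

528

Flow is perpendicular to layering, so the layers act in series and the equivalent K is the thickness-weighted harmonic mean.
Total thickness L = 8.06 + 2.36 + 3.88 = 14.30 m.
Σ(b_i/K_i) = 8.06/1340 + 2.36/0.172 + 3.88/4.56 = 14.58 d.
K_eq = L / Σ(b_i/K_i) = 14.30 / 14.58 = 0.9809 m/day.
Q = K_eq · A · (Δh/L) = 0.9809 × 1360 × (5.66/14.30) = 528.0 m³/day.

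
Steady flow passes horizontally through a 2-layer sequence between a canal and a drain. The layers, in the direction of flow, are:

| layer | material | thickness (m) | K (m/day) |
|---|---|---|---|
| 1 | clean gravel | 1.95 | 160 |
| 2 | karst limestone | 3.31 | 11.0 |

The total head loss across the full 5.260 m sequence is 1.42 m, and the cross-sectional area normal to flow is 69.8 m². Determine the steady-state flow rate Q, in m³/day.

317

Flow is perpendicular to layering, so the layers act in series and the equivalent K is the thickness-weighted harmonic mean.
Total thickness L = 1.95 + 3.31 = 5.260 m.
Σ(b_i/K_i) = 1.95/160 + 3.31/11.0 = 0.3131 d.
K_eq = L / Σ(b_i/K_i) = 5.260 / 0.3131 = 16.80 m/day.
Q = K_eq · A · (Δh/L) = 16.80 × 69.8 × (1.42/5.260) = 316.6 m³/day.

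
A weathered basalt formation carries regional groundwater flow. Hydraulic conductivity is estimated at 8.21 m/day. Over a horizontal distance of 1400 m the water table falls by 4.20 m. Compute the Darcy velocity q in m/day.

Hydraulic gradient i = Δh / L = 4.20 / 1400 = 0.003000.
Specific discharge q = K · i = 8.210 × 0.003000 = 0.02463 m/day.

0.0246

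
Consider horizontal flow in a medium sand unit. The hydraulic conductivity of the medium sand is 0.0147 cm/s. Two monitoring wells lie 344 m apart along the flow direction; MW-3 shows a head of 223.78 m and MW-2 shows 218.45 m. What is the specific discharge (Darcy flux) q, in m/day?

0.197

Convert K: 0.0147 cm/s × 864 = 12.70 m/day.
Hydraulic gradient i = (223.78 − 218.45) / 344 = 5.33 / 344 = 0.01549.
Specific discharge q = K · i = 12.70 × 0.01549 = 0.1968 m/day.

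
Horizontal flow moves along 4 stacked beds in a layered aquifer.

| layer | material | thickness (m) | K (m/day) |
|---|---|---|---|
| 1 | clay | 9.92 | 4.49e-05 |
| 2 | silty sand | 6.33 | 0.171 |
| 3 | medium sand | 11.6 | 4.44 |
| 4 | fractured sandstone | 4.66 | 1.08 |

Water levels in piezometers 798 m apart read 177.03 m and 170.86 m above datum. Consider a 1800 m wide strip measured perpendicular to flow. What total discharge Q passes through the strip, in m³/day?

802

Flow is parallel to layering, so each bed carries its own Darcy discharge and the transmissivities add.
Σ(K_i·b_i) = 4.49e-05×9.92 + 0.171×6.33 + 4.44×11.6 + 1.08×4.66 = 57.62 m²/day.
Hydraulic gradient i = (177.03 − 170.86) / 798 = 6.17 / 798 = 0.007732.
Q = Σ(K_i·b_i) · W · i = 57.62 × 1800 × 0.007732 = 801.9 m³/day.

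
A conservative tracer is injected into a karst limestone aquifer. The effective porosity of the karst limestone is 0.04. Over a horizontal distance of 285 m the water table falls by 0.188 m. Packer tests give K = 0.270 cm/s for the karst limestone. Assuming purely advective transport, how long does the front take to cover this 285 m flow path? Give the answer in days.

74.1

Convert K: 0.270 cm/s × 864 = 233.3 m/day.
Hydraulic gradient i = Δh / L = 0.188 / 285 = 0.0006596.
Darcy flux q = K · i = 233.3 × 0.0006596 = 0.1539 m/day.
Seepage velocity v = q / n_e = 0.1539 / 0.04 = 3.847 m/day.
Travel time t = L / v = 285 / 3.847 = 74.08 days.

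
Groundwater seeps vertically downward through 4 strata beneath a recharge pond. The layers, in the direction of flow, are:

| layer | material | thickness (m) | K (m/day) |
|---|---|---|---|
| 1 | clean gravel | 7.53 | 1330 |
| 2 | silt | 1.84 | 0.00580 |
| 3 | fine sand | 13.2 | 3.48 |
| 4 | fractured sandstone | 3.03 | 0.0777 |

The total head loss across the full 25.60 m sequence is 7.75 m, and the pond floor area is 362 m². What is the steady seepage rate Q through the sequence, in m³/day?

Flow is perpendicular to layering, so the layers act in series and the equivalent K is the thickness-weighted harmonic mean.
Total thickness L = 7.53 + 1.84 + 13.2 + 3.03 = 25.60 m.
Σ(b_i/K_i) = 7.53/1330 + 1.84/0.00580 + 13.2/3.48 + 3.03/0.0777 = 360.0 d.
K_eq = L / Σ(b_i/K_i) = 25.60 / 360.0 = 0.07110 m/day.
Q = K_eq · A · (Δh/L) = 0.07110 × 362 × (7.75/25.60) = 7.792 m³/day.

7.79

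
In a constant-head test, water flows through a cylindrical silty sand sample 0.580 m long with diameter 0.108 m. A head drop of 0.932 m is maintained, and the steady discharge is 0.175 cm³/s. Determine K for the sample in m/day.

Cross-sectional area A = π·(d/2)² = π × (0.108/2)² = 0.009161 m².
Convert discharge: 0.175 cm³/s = 1.750e-07 m³/s.
Darcy's law rearranged: K = Q·L / (A·Δh) = 1.750e-07 × 0.580 / (0.009161 × 0.932) = 1.189e-05 m/s = 1.027 m/day.

1.03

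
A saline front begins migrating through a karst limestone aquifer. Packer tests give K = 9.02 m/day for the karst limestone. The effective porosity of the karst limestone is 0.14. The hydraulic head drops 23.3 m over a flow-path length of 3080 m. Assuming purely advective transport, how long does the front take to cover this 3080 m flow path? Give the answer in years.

17.3

Hydraulic gradient i = Δh / L = 23.3 / 3080 = 0.007565.
Darcy flux q = K · i = 9.020 × 0.007565 = 0.06824 m/day.
Seepage velocity v = q / n_e = 0.06824 / 0.14 = 0.4874 m/day.
Travel time t = L / v = 3080 / 0.4874 = 6319 days = 17.30 years.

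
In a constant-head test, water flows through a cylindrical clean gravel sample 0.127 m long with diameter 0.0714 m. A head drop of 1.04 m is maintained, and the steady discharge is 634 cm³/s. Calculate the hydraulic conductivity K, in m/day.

1670

Cross-sectional area A = π·(d/2)² = π × (0.0714/2)² = 0.004004 m².
Convert discharge: 634 cm³/s = 0.0006340 m³/s.
Darcy's law rearranged: K = Q·L / (A·Δh) = 0.0006340 × 0.127 / (0.004004 × 1.04) = 0.01934 m/s = 1671 m/day.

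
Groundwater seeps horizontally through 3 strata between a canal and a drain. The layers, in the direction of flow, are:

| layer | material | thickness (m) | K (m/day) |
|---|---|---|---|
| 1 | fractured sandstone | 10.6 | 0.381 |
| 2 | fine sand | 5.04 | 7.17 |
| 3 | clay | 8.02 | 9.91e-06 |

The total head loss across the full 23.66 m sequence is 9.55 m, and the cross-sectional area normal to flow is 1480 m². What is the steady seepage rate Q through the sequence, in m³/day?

Flow is perpendicular to layering, so the layers act in series and the equivalent K is the thickness-weighted harmonic mean.
Total thickness L = 10.6 + 5.04 + 8.02 = 23.66 m.
Σ(b_i/K_i) = 10.6/0.381 + 5.04/7.17 + 8.02/9.91e-06 = 8.093e+05 d.
K_eq = L / Σ(b_i/K_i) = 23.66 / 8.093e+05 = 2.923e-05 m/day.
Q = K_eq · A · (Δh/L) = 2.923e-05 × 1480 × (9.55/23.66) = 0.01746 m³/day.

0.0175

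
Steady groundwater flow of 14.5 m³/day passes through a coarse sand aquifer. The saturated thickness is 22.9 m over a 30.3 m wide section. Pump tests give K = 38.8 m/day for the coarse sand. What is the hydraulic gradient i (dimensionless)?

0.000539

Cross-sectional area A = 30.3 × 22.9 = 693.9 m².
From Q = K·A·i, i = Q / (K·A) = 14.5 / (38.80 × 693.9) = 0.0005386.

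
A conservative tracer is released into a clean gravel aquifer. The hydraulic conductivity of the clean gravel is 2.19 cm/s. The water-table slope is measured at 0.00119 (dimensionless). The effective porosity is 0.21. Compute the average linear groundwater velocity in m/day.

Convert K: 2.19 cm/s × 864 = 1892 m/day.
Hydraulic gradient i = 0.00119.
Darcy flux q = K · i = 1892 × 0.001190 = 2.252 m/day.
Seepage velocity v = q / n_e = 2.252 / 0.21 = 10.72 m/day.

10.7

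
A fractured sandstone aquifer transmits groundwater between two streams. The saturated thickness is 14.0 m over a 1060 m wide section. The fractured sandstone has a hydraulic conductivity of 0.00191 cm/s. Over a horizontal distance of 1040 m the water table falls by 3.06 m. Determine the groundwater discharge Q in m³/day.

Convert K: 0.00191 cm/s × 864 = 1.650 m/day.
Cross-sectional area A = 1060 × 14.0 = 14840 m².
Hydraulic gradient i = Δh / L = 3.06 / 1040 = 0.002942.
Darcy's law: Q = K · A · i = 1.650 × 14840 × 0.002942 = 72.06 m³/day.

72.1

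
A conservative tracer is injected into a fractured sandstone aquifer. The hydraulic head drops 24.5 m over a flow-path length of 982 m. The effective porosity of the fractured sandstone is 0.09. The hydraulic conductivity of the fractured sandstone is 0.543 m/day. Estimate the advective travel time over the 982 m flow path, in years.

17.9

Hydraulic gradient i = Δh / L = 24.5 / 982 = 0.02495.
Darcy flux q = K · i = 0.5430 × 0.02495 = 0.01355 m/day.
Seepage velocity v = q / n_e = 0.01355 / 0.09 = 0.1505 m/day.
Travel time t = L / v = 982 / 0.1505 = 6524 days = 17.86 years.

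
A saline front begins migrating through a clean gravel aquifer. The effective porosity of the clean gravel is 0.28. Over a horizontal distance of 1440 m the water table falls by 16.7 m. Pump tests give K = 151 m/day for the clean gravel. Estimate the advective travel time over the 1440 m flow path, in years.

0.630

Hydraulic gradient i = Δh / L = 16.7 / 1440 = 0.01160.
Darcy flux q = K · i = 151.0 × 0.01160 = 1.751 m/day.
Seepage velocity v = q / n_e = 1.751 / 0.28 = 6.254 m/day.
Travel time t = L / v = 1440 / 6.254 = 230.2 days = 0.6304 years.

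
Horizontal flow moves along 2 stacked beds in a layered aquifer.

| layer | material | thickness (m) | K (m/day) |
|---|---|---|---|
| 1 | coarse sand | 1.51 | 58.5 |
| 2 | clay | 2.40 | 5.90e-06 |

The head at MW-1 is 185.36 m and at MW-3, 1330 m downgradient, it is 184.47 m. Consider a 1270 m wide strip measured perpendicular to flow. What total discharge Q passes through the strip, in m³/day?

Flow is parallel to layering, so each bed carries its own Darcy discharge and the transmissivities add.
Σ(K_i·b_i) = 58.5×1.51 + 5.90e-06×2.40 = 88.34 m²/day.
Hydraulic gradient i = (185.36 − 184.47) / 1330 = 0.89 / 1330 = 0.0006692.
Q = Σ(K_i·b_i) · W · i = 88.34 × 1270 × 0.0006692 = 75.07 m³/day.

75.1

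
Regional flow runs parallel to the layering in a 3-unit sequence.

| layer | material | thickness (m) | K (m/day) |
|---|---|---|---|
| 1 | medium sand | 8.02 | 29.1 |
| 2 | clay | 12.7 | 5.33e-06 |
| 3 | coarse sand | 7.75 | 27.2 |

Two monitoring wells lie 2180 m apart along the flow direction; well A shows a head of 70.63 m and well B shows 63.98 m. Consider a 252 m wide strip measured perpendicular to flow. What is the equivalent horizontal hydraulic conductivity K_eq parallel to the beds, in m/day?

Flow is parallel to layering, so each bed carries its own Darcy discharge and the transmissivities add.
Σ(K_i·b_i) = 29.1×8.02 + 5.33e-06×12.7 + 27.2×7.75 = 444.2 m²/day.
Total thickness b = 28.47 m, so K_eq = Σ(K_i·b_i)/b = 15.60 m/day.

15.6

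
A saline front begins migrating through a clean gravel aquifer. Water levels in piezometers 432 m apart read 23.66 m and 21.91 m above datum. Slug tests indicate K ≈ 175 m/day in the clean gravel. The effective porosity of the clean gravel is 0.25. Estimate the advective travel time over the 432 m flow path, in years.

Hydraulic gradient i = (23.66 − 21.91) / 432 = 1.75 / 432 = 0.004051.
Darcy flux q = K · i = 175.0 × 0.004051 = 0.7089 m/day.
Seepage velocity v = q / n_e = 0.7089 / 0.25 = 2.836 m/day.
Travel time t = L / v = 432 / 2.836 = 152.3 days = 0.4171 years.

0.417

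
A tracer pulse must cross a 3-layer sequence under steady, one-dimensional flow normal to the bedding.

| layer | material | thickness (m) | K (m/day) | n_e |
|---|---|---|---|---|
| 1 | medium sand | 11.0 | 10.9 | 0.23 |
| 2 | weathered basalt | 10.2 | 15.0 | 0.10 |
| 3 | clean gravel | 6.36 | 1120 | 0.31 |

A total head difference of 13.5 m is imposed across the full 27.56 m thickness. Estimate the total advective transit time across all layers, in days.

0.693

With flow normal to the layers, continuity requires the same specific discharge q through every layer.
Σ(b_i/K_i) = 11.0/10.9 + 10.2/15.0 + 6.36/1120 = 1.695 d.
q = Δh / Σ(b_i/K_i) = 13.5 / 1.695 = 7.965 m/day.
In each layer the seepage velocity is v_i = q/n_i, so the layer transit time is t_i = b_i·n_i / q:
  layer 1 (medium sand): t_1 = 11.0 × 0.23 / 7.965 = 0.3176 d
  layer 2 (weathered basalt): t_2 = 10.2 × 0.10 / 7.965 = 0.1281 d
  layer 3 (clean gravel): t_3 = 6.36 × 0.31 / 7.965 = 0.2475 d
Total t = Σ t_i = 0.6932 days.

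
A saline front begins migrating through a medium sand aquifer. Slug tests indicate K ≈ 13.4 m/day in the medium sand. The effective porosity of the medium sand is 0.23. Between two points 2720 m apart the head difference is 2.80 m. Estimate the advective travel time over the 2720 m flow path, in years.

124

Hydraulic gradient i = Δh / L = 2.80 / 2720 = 0.001029.
Darcy flux q = K · i = 13.40 × 0.001029 = 0.01379 m/day.
Seepage velocity v = q / n_e = 0.01379 / 0.23 = 0.05997 m/day.
Travel time t = L / v = 2720 / 0.05997 = 45353 days = 124.2 years.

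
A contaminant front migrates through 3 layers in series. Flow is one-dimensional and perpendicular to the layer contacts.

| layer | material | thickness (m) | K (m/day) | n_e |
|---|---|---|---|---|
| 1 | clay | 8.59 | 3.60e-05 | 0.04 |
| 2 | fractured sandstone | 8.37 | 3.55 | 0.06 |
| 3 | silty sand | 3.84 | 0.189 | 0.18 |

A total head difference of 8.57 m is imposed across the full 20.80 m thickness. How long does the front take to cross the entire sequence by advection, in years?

117

With flow normal to the layers, continuity requires the same specific discharge q through every layer.
Σ(b_i/K_i) = 8.59/3.60e-05 + 8.37/3.55 + 3.84/0.189 = 2.386e+05 d.
q = Δh / Σ(b_i/K_i) = 8.57 / 2.386e+05 = 3.591e-05 m/day.
In each layer the seepage velocity is v_i = q/n_i, so the layer transit time is t_i = b_i·n_i / q:
  layer 1 (clay): t_1 = 8.59 × 0.04 / 3.591e-05 = 9568 d
  layer 2 (fractured sandstone): t_2 = 8.37 × 0.06 / 3.591e-05 = 13984 d
  layer 3 (silty sand): t_3 = 3.84 × 0.18 / 3.591e-05 = 19247 d
Total t = Σ t_i = 42798 days = 117.2 years.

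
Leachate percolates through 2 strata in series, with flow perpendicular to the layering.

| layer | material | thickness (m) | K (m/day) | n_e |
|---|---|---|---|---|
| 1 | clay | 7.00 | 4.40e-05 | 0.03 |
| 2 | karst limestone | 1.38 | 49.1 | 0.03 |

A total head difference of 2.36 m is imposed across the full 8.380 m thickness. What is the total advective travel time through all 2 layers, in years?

46.4

With flow normal to the layers, continuity requires the same specific discharge q through every layer.
Σ(b_i/K_i) = 7.00/4.40e-05 + 1.38/49.1 = 1.591e+05 d.
q = Δh / Σ(b_i/K_i) = 2.36 / 1.591e+05 = 1.483e-05 m/day.
In each layer the seepage velocity is v_i = q/n_i, so the layer transit time is t_i = b_i·n_i / q:
  layer 1 (clay): t_1 = 7.00 × 0.03 / 1.483e-05 = 14156 d
  layer 2 (karst limestone): t_2 = 1.38 × 0.03 / 1.483e-05 = 2791 d
Total t = Σ t_i = 16947 days = 46.40 years.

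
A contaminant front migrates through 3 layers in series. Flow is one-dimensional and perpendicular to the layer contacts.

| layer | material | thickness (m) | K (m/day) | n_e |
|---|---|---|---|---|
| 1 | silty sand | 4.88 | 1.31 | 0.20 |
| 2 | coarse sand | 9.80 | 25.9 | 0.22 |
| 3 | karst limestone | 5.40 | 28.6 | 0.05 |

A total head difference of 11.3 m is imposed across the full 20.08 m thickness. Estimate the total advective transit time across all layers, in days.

1.29

With flow normal to the layers, continuity requires the same specific discharge q through every layer.
Σ(b_i/K_i) = 4.88/1.31 + 9.80/25.9 + 5.40/28.6 = 4.292 d.
q = Δh / Σ(b_i/K_i) = 11.3 / 4.292 = 2.633 m/day.
In each layer the seepage velocity is v_i = q/n_i, so the layer transit time is t_i = b_i·n_i / q:
  layer 1 (silty sand): t_1 = 4.88 × 0.20 / 2.633 = 0.3707 d
  layer 2 (coarse sand): t_2 = 9.80 × 0.22 / 2.633 = 0.8190 d
  layer 3 (karst limestone): t_3 = 5.40 × 0.05 / 2.633 = 0.1026 d
Total t = Σ t_i = 1.292 days.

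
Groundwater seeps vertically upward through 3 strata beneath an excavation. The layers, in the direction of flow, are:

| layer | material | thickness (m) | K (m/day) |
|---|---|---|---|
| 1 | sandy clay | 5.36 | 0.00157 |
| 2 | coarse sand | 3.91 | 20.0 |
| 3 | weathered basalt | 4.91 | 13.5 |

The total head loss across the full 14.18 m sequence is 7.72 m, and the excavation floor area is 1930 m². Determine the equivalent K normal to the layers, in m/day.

0.00415

Flow is perpendicular to layering, so the layers act in series and the equivalent K is the thickness-weighted harmonic mean.
Total thickness L = 5.36 + 3.91 + 4.91 = 14.18 m.
Σ(b_i/K_i) = 5.36/0.00157 + 3.91/20.0 + 4.91/13.5 = 3415 d.
K_eq = L / Σ(b_i/K_i) = 14.18 / 3415 = 0.004153 m/day.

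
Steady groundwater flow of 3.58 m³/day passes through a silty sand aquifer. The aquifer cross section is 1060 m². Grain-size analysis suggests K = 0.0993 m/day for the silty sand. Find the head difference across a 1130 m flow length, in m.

From Q = K·A·i, i = Q / (K·A) = 3.58 / (0.09930 × 1060) = 0.03401.
Head loss Δh = i · L = 0.03401 × 1130 = 38.43 m.

38.4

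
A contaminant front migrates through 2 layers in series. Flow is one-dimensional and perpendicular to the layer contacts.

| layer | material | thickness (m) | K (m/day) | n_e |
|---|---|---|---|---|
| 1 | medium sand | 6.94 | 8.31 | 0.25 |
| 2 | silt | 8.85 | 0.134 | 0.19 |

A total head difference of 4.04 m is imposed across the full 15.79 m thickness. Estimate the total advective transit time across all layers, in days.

With flow normal to the layers, continuity requires the same specific discharge q through every layer.
Σ(b_i/K_i) = 6.94/8.31 + 8.85/0.134 = 66.88 d.
q = Δh / Σ(b_i/K_i) = 4.04 / 66.88 = 0.06041 m/day.
In each layer the seepage velocity is v_i = q/n_i, so the layer transit time is t_i = b_i·n_i / q:
  layer 1 (medium sand): t_1 = 6.94 × 0.25 / 0.06041 = 28.72 d
  layer 2 (silt): t_2 = 8.85 × 0.19 / 0.06041 = 27.84 d
Total t = Σ t_i = 56.56 days.

56.6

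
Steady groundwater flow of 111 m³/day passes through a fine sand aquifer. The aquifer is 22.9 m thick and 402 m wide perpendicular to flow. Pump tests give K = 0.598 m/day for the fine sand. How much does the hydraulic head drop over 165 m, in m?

3.33

Cross-sectional area A = 402 × 22.9 = 9206 m².
From Q = K·A·i, i = Q / (K·A) = 111 / (0.5980 × 9206) = 0.02016.
Head loss Δh = i · L = 0.02016 × 165 = 3.327 m.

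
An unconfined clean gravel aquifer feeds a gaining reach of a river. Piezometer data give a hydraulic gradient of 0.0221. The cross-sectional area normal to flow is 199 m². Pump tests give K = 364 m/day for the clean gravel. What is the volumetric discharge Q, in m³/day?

Hydraulic gradient i = 0.0221.
Darcy's law: Q = K · A · i = 364.0 × 199.0 × 0.02210 = 1601 m³/day.

1600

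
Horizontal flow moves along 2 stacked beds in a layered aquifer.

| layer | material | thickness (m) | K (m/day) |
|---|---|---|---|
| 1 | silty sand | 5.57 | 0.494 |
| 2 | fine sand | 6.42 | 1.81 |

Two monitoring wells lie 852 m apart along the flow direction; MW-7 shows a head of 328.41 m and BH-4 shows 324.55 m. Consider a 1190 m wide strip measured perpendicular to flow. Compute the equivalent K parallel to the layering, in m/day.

Flow is parallel to layering, so each bed carries its own Darcy discharge and the transmissivities add.
Σ(K_i·b_i) = 0.494×5.57 + 1.81×6.42 = 14.37 m²/day.
Total thickness b = 11.99 m, so K_eq = Σ(K_i·b_i)/b = 1.199 m/day.

1.20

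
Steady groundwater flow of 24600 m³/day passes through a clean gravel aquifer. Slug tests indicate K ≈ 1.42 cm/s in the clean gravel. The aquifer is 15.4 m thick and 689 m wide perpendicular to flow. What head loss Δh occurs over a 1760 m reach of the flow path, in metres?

3.33

Convert K: 1.42 cm/s × 864 = 1227 m/day.
Cross-sectional area A = 689 × 15.4 = 10611 m².
From Q = K·A·i, i = Q / (K·A) = 24600 / (1227 × 10611) = 0.001890.
Head loss Δh = i · L = 0.001890 × 1760 = 3.326 m.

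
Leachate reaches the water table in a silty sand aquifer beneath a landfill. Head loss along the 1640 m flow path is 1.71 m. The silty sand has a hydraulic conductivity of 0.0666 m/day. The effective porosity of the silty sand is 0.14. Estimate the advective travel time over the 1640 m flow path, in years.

9050

Hydraulic gradient i = Δh / L = 1.71 / 1640 = 0.001043.
Darcy flux q = K · i = 0.06660 × 0.001043 = 6.944e-05 m/day.
Seepage velocity v = q / n_e = 6.944e-05 / 0.14 = 0.0004960 m/day.
Travel time t = L / v = 1640 / 0.0004960 = 3.306e+06 days = 9052 years.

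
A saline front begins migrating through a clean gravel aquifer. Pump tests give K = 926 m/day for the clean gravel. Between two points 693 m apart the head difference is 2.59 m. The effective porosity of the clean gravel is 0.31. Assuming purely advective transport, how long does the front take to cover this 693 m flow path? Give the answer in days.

Hydraulic gradient i = Δh / L = 2.59 / 693 = 0.003737.
Darcy flux q = K · i = 926.0 × 0.003737 = 3.461 m/day.
Seepage velocity v = q / n_e = 3.461 / 0.31 = 11.16 m/day.
Travel time t = L / v = 693 / 11.16 = 62.08 days.

62.1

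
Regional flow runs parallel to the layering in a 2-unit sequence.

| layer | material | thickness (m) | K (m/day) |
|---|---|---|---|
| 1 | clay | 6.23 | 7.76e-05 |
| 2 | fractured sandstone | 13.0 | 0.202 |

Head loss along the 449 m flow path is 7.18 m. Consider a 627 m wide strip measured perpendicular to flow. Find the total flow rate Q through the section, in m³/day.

Flow is parallel to layering, so each bed carries its own Darcy discharge and the transmissivities add.
Σ(K_i·b_i) = 7.76e-05×6.23 + 0.202×13.0 = 2.626 m²/day.
Hydraulic gradient i = Δh / L = 7.18 / 449 = 0.01599.
Q = Σ(K_i·b_i) · W · i = 2.626 × 627 × 0.01599 = 26.33 m³/day.

26.3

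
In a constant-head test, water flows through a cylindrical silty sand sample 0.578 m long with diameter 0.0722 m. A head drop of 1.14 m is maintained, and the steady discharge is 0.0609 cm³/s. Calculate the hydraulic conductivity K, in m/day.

Cross-sectional area A = π·(d/2)² = π × (0.0722/2)² = 0.004094 m².
Convert discharge: 0.0609 cm³/s = 6.090e-08 m³/s.
Darcy's law rearranged: K = Q·L / (A·Δh) = 6.090e-08 × 0.578 / (0.004094 × 1.14) = 7.542e-06 m/s = 0.6516 m/day.

0.652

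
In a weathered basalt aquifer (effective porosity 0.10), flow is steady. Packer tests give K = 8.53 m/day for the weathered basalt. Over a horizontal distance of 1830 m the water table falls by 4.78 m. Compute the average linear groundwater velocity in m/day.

0.223

Hydraulic gradient i = Δh / L = 4.78 / 1830 = 0.002612.
Darcy flux q = K · i = 8.530 × 0.002612 = 0.02228 m/day.
Seepage velocity v = q / n_e = 0.02228 / 0.10 = 0.2228 m/day.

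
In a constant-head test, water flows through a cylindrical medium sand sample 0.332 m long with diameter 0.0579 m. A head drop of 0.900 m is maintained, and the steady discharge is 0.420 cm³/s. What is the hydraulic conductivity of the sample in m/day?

5.08

Cross-sectional area A = π·(d/2)² = π × (0.0579/2)² = 0.002633 m².
Convert discharge: 0.420 cm³/s = 4.200e-07 m³/s.
Darcy's law rearranged: K = Q·L / (A·Δh) = 4.200e-07 × 0.332 / (0.002633 × 0.900) = 5.884e-05 m/s = 5.084 m/day.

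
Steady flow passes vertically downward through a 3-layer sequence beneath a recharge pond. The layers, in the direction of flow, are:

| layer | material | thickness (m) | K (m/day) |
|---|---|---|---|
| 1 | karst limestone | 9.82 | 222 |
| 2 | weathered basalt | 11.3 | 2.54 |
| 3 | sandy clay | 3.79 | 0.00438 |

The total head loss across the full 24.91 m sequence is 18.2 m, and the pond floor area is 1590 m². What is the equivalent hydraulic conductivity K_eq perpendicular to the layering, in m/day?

0.0286

Flow is perpendicular to layering, so the layers act in series and the equivalent K is the thickness-weighted harmonic mean.
Total thickness L = 9.82 + 11.3 + 3.79 = 24.91 m.
Σ(b_i/K_i) = 9.82/222 + 11.3/2.54 + 3.79/0.00438 = 869.8 d.
K_eq = L / Σ(b_i/K_i) = 24.91 / 869.8 = 0.02864 m/day.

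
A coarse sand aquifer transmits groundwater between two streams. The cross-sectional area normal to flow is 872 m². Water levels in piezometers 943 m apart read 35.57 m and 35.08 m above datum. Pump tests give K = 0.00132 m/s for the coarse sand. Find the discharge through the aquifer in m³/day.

Convert K: 0.00132 m/s × 86400 = 114.0 m/day.
Hydraulic gradient i = (35.57 − 35.08) / 943 = 0.49 / 943 = 0.0005196.
Darcy's law: Q = K · A · i = 114.0 × 872.0 × 0.0005196 = 51.68 m³/day.

51.7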